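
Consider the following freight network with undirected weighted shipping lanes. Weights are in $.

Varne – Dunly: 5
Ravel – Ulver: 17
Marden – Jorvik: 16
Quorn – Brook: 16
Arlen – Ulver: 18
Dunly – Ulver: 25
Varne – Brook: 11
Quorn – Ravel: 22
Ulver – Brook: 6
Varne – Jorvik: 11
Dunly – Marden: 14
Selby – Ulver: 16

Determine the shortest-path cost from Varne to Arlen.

$35

Compare a few routes:
Varne–Brook–Ulver–Arlen: 11+6+18 = 35
Varne–Dunly–Ulver–Arlen: 5+25+18 = 48
Varne–Brook–Quorn–Ravel–Ulver–Arlen: 11+16+22+17+18 = 84
Varne–Jorvik–Marden–Dunly–Ulver–Arlen: 11+16+14+25+18 = 84
Cheapest is Varne–Brook–Ulver–Arlen at $35.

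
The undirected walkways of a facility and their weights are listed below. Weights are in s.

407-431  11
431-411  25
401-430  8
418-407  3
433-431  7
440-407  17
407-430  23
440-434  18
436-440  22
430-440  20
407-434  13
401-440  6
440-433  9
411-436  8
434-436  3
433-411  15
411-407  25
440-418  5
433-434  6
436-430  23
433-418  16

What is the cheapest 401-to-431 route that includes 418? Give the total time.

25 s

Best 401 to 418: 401–440–418 costing 11
Shortest 418→431: 418–407–431 = 14
Total via 418: 11 + 14 = 25 s.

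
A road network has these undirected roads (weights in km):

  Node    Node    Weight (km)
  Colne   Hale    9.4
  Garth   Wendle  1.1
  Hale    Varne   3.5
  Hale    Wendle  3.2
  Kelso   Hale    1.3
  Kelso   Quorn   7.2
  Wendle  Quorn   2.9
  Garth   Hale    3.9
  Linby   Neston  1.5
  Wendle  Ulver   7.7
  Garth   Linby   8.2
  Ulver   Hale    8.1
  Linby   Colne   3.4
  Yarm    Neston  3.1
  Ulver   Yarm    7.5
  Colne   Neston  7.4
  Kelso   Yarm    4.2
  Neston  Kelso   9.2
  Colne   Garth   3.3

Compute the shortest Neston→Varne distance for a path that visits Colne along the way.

Shortest Neston→Colne: Neston–Linby–Colne = 4.9
Best Colne to Varne: Colne–Garth–Hale–Varne costing 10.7
Total via Colne: 4.9 + 10.7 = 15.6 km.

15.6 km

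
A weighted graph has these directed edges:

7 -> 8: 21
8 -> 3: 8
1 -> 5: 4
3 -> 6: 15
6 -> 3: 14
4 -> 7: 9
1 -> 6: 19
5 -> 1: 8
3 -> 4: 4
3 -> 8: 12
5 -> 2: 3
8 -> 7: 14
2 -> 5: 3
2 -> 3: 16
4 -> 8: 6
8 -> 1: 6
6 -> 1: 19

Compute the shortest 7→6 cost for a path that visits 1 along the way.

46

Shortest 7→1: 7 → 8 → 1 = 27
Best 1 to 6: 1 → 6 costing 19
Total via 1: 27 + 19 = 46.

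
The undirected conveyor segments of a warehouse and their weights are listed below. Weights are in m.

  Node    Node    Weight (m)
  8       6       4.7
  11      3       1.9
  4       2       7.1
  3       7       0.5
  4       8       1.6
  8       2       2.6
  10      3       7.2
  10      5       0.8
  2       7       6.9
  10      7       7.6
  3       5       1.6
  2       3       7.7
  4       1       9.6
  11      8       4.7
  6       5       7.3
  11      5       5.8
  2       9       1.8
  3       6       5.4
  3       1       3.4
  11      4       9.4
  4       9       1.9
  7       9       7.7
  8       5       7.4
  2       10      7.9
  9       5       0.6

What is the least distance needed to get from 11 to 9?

4.1 m

Enumerating some paths:
11–8–4–9: 4.7+1.6+1.9 = 8.2
11–3–5–9: 1.9+1.6+0.6 = 4.1
11–5–9: 5.8+0.6 = 6.4
The minimum is 4.1 m via 11–3–5–9.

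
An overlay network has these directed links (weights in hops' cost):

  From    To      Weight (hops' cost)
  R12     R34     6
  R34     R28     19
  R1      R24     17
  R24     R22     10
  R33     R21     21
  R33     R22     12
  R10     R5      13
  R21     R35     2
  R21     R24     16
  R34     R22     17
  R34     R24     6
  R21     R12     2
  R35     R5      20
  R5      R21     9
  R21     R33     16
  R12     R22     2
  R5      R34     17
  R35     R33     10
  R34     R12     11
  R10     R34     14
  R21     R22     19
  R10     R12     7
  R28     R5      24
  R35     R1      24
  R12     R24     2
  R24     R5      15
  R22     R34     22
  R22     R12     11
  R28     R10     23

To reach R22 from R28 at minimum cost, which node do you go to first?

R10

Candidate routes:
R28–R5–R21–R12–R22: 24+9+2+2 = 37
R28–R10–R12–R22: 23+7+2 = 32
The minimum is 32 hops' cost via R28–R10–R12–R22.
So from R28 the first move is to R10.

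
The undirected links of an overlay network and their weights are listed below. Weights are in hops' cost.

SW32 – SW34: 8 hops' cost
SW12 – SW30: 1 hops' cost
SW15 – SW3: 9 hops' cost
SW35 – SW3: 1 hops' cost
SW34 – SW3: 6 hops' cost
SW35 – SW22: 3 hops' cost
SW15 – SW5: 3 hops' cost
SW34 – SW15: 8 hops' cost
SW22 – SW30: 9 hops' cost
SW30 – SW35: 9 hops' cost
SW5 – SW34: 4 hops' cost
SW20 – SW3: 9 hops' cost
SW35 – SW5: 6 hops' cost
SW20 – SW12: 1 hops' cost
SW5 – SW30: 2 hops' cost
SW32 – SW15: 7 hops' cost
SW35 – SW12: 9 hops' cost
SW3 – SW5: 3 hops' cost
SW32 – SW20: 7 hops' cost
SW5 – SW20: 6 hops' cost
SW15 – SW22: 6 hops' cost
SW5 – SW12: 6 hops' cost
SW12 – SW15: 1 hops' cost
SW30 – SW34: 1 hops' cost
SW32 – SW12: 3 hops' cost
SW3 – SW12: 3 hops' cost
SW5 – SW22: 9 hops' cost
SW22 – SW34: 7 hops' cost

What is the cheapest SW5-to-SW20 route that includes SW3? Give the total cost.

7 hops' cost

Best SW5 to SW3: SW5 → SW3 costing 3
Shortest SW3→SW20: SW3 → SW12 → SW20 = 4
Total via SW3: 3 + 4 = 7 hops' cost.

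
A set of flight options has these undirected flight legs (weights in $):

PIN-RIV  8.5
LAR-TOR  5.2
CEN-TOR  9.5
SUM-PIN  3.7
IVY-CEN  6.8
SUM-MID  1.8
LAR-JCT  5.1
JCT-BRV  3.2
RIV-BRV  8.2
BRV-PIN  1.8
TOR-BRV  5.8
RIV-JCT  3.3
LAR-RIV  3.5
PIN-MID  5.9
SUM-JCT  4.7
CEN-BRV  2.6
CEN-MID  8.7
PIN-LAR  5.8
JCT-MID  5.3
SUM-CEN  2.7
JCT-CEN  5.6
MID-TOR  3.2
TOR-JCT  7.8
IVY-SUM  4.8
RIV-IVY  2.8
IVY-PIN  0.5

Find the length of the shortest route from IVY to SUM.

Candidate routes:
IVY–SUM: 4.8 = 4.8
IVY–PIN–SUM: 0.5+3.7 = 4.2
Cheapest is IVY–PIN–SUM at $4.2.

$4.2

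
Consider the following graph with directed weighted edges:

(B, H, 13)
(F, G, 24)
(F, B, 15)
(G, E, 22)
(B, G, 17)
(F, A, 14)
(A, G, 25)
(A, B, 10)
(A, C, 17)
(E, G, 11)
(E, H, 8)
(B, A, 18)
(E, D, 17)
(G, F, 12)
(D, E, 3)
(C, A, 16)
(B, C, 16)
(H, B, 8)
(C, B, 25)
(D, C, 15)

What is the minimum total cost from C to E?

63

Settle nodes by increasing distance from C:
C: 0
A: 16  (via C)
B: 25  (via C)
H: 38  (via B)
G: 41  (via A)
F: 53  (via G)
E: 63  (via G)
Shortest route: C → A → G → E = 63.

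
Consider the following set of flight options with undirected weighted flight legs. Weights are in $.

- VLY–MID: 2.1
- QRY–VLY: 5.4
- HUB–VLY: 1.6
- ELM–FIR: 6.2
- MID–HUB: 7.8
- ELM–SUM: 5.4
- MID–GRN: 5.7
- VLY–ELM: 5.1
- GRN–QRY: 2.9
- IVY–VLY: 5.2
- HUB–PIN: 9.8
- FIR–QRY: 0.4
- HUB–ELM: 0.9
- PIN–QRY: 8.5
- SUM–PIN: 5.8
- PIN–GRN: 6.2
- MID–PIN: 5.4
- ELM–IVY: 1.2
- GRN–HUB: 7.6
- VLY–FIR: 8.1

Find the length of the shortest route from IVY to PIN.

Compare a few routes:
IVY → VLY → MID → PIN: 5.2+2.1+5.4 = 12.7
IVY → ELM → HUB → VLY → MID → PIN: 1.2+0.9+1.6+2.1+5.4 = 11.2
IVY → ELM → HUB → PIN: 1.2+0.9+9.8 = 11.9
IVY → ELM → SUM → PIN: 1.2+5.4+5.8 = 12.4
The minimum is $11.2 via IVY → ELM → HUB → VLY → MID → PIN.

$11.2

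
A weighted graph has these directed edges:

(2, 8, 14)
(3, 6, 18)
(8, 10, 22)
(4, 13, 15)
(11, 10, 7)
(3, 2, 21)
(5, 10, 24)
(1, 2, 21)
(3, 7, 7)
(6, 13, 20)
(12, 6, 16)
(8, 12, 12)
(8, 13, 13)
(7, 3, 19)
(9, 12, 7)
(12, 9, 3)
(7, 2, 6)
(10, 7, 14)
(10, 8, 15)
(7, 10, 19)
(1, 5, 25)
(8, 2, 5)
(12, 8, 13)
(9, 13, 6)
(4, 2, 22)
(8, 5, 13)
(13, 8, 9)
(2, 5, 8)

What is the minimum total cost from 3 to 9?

Settle nodes by increasing distance from 3:
3: 0
7: 7  (via 3)
2: 13  (via 7)
6: 18  (via 3)
5: 21  (via 2)
10: 26  (via 7)
8: 27  (via 2)
13: 38  (via 6)
12: 39  (via 8)
9: 42  (via 12)
Shortest route: 3 → 7 → 2 → 8 → 12 → 9 = 42.

42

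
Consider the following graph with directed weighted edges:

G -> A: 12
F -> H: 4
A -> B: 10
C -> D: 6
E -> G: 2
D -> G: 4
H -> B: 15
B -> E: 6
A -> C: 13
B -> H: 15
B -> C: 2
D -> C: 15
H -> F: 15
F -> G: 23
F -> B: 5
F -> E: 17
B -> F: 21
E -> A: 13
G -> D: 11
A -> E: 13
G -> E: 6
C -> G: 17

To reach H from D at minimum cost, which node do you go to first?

G

Enumerating some paths:
D → G → A → B → F → H: 4+12+10+21+4 = 51
D → G → E → A → B → H: 4+6+13+10+15 = 48
D → G → A → B → H: 4+12+10+15 = 41
Cheapest is D → G → A → B → H at 41.
So from D the first move is to G.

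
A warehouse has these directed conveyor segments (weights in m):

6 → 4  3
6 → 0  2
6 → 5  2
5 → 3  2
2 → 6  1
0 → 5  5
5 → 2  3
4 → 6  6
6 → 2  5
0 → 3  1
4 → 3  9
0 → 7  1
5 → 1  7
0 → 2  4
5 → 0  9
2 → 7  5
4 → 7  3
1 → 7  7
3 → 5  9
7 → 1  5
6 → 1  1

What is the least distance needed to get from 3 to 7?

Settle nodes by increasing distance from 3:
3: 0
5: 9  (via 3)
2: 12  (via 5)
6: 13  (via 2)
1: 14  (via 6)
0: 15  (via 6)
4: 16  (via 6)
7: 16  (via 0)
Shortest route: 3–5–2–6–0–7 = 16 m.

16 m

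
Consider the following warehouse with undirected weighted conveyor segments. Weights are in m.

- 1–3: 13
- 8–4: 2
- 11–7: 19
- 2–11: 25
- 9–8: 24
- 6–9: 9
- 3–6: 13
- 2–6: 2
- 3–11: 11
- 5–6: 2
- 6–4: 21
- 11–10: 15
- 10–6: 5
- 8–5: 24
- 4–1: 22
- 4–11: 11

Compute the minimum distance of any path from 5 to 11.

22 m

Compare a few routes:
5 - 6 - 2 - 11: 2+2+25 = 29
5 - 6 - 3 - 11: 2+13+11 = 26
5 - 6 - 10 - 11: 2+5+15 = 22
5 - 6 - 4 - 11: 2+21+11 = 34
Cheapest is 5 - 6 - 10 - 11 at 22 m.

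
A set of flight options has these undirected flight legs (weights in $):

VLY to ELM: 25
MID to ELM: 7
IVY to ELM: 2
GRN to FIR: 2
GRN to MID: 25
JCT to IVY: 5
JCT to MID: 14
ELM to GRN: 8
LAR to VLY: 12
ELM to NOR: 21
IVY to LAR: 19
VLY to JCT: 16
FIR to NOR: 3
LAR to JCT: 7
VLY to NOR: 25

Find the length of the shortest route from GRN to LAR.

Enumerating some paths:
GRN–ELM–MID–JCT–LAR: 8+7+14+7 = 36
GRN–ELM–IVY–LAR: 8+2+19 = 29
GRN–ELM–IVY–JCT–LAR: 8+2+5+7 = 22
Cheapest is GRN–ELM–IVY–JCT–LAR at $22.

$22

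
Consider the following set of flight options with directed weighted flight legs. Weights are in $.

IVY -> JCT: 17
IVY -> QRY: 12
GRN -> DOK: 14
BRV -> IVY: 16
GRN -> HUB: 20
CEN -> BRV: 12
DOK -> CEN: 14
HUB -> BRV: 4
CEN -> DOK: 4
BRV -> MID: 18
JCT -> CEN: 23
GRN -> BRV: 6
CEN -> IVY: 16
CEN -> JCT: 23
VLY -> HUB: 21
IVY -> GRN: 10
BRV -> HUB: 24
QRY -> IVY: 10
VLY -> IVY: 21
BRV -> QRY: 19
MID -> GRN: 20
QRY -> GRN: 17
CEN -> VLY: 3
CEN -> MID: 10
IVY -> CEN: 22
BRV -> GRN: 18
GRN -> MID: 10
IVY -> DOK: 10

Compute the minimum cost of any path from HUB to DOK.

Running Dijkstra from HUB:
HUB: 0
BRV: 4  (via HUB)
IVY: 20  (via BRV)
MID: 22  (via BRV)
GRN: 22  (via BRV)
QRY: 23  (via BRV)
DOK: 30  (via IVY)
Shortest route: HUB–BRV–IVY–DOK = $30.

$30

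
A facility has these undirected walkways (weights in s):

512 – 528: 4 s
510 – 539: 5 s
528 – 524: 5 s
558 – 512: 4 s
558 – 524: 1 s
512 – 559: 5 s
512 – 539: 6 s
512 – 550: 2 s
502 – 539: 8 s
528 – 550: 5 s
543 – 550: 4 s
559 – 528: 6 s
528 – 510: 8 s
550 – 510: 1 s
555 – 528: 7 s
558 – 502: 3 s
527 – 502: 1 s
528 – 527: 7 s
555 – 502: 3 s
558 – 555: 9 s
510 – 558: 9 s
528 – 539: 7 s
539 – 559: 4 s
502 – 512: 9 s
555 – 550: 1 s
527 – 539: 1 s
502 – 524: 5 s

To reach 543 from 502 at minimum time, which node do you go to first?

555

Candidate routes:
502 - 555 - 550 - 543: 3+1+4 = 8
502 - 527 - 539 - 510 - 550 - 543: 1+1+5+1+4 = 12
502 - 527 - 539 - 512 - 550 - 543: 1+1+6+2+4 = 14
502 - 558 - 512 - 550 - 543: 3+4+2+4 = 13
Cheapest is 502 - 555 - 550 - 543 at 8 s.
So from 502 the first move is to 555.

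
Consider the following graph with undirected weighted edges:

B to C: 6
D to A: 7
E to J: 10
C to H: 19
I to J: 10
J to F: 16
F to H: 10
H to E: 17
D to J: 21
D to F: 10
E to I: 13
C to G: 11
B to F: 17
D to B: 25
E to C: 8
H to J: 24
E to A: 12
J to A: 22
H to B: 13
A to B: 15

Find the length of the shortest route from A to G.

31

Settle nodes by increasing distance from A:
A: 0
D: 7  (via A)
E: 12  (via A)
B: 15  (via A)
F: 17  (via D)
C: 20  (via E)
J: 22  (via A)
I: 25  (via E)
H: 27  (via F)
G: 31  (via C)
Shortest route: A–E–C–G = 31.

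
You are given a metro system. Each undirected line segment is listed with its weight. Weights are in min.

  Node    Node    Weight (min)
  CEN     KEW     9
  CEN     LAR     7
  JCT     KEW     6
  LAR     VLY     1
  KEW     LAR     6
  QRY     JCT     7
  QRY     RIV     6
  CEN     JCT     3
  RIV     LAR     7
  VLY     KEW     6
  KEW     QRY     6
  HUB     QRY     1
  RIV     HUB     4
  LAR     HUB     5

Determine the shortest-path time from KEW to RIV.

Shortest distances from KEW:
KEW: 0
VLY: 6  (via KEW)
JCT: 6  (via KEW)
LAR: 6  (via KEW)
QRY: 6  (via KEW)
HUB: 7  (via QRY)
CEN: 9  (via KEW)
RIV: 11  (via HUB)
Shortest route: KEW → QRY → HUB → RIV = 11 min.

11 min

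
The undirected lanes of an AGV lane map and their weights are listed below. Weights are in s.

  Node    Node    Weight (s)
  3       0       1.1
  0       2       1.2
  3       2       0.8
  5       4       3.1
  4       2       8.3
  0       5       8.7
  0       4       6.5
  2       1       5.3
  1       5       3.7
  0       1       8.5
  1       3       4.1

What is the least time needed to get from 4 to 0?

Running Dijkstra from 4:
4: 0
5: 3.1  (via 4)
0: 6.5  (via 4)
Shortest route: 4–0 = 6.5 s.

6.5 s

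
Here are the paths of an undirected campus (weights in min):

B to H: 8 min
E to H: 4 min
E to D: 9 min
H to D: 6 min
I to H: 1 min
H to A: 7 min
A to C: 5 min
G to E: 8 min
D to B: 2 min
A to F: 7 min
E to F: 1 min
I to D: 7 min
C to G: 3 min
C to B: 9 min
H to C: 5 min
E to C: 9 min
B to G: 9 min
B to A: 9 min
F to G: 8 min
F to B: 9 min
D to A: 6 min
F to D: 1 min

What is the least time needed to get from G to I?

9 min

Compare a few routes:
G–C–H–I: 3+5+1 = 9
G–F–E–H–I: 8+1+4+1 = 14
G–E–H–I: 8+4+1 = 13
Cheapest is G–C–H–I at 9 min.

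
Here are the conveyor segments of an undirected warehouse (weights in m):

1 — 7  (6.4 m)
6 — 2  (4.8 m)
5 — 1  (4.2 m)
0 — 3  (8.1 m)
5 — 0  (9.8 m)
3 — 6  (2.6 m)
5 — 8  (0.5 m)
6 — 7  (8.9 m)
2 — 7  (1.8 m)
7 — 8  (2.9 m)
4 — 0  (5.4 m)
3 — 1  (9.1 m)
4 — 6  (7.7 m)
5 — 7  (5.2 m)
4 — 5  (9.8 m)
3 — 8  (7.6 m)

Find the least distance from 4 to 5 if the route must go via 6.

17.7 m

Shortest 4→6: 4 → 6 = 7.7
Shortest 6→5: 6 → 2 → 7 → 8 → 5 = 10
Total via 6: 7.7 + 10 = 17.7 m.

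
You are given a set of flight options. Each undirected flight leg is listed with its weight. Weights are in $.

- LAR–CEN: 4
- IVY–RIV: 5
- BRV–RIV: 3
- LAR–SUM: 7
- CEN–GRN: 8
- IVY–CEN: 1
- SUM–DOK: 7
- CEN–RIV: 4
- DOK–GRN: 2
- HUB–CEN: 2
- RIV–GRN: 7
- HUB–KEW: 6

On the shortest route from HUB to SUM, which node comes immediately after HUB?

Enumerating some paths:
HUB–CEN–GRN–DOK–SUM: 2+8+2+7 = 19
HUB–CEN–LAR–SUM: 2+4+7 = 13
The minimum is $13 via HUB–CEN–LAR–SUM.
So from HUB the first move is to CEN.

CEN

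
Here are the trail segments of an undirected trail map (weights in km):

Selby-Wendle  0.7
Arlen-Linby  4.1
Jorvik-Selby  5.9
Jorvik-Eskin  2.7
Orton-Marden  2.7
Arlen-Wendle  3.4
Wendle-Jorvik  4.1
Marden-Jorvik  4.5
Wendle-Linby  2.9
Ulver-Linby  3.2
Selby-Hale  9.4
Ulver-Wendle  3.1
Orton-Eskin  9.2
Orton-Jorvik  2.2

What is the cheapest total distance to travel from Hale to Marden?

18.7 km

Shortest distances from Hale:
Hale: 0
Selby: 9.4  (via Hale)
Wendle: 10.1  (via Selby)
Linby: 13  (via Wendle)
Ulver: 13.2  (via Wendle)
Arlen: 13.5  (via Wendle)
Jorvik: 14.2  (via Wendle)
Orton: 16.4  (via Jorvik)
Eskin: 16.9  (via Jorvik)
Marden: 18.7  (via Jorvik)
Shortest route: Hale–Selby–Wendle–Jorvik–Marden = 18.7 km.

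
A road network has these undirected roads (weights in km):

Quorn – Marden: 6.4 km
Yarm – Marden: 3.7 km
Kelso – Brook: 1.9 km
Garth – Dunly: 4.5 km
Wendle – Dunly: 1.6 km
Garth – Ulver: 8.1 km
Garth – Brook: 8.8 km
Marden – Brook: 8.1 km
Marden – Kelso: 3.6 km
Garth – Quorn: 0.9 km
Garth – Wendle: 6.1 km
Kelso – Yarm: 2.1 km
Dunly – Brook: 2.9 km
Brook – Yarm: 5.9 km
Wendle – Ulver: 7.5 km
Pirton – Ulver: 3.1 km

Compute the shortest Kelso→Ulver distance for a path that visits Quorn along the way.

Shortest Kelso→Quorn: Kelso → Marden → Quorn = 10
Shortest Quorn→Ulver: Quorn → Garth → Ulver = 9
Total via Quorn: 10 + 9 = 19 km.

19 km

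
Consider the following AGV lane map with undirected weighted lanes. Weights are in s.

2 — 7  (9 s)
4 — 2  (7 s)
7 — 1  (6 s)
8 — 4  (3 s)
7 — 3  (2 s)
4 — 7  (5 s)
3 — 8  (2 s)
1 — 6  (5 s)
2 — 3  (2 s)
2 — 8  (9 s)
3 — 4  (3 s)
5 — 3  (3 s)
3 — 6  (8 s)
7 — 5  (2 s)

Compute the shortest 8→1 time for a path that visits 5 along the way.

13 s

Shortest 8→5: 8 → 3 → 5 = 5
Best 5 to 1: 5 → 7 → 1 costing 8
Total via 5: 5 + 8 = 13 s.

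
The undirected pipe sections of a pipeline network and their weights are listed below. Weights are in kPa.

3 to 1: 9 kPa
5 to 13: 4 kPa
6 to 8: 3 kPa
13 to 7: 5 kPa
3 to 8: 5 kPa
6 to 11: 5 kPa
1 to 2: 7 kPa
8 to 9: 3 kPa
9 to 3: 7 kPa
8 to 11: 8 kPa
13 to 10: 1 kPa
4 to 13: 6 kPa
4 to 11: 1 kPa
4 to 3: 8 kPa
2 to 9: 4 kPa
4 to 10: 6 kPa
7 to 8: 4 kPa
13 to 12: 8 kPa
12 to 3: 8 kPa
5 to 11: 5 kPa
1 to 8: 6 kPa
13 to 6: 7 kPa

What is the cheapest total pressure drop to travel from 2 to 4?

16 kPa

Settle nodes by increasing distance from 2:
2: 0
9: 4  (via 2)
1: 7  (via 2)
8: 7  (via 9)
6: 10  (via 8)
3: 11  (via 9)
7: 11  (via 8)
11: 15  (via 8)
4: 16  (via 11)
Shortest route: 2 → 9 → 8 → 11 → 4 = 16 kPa.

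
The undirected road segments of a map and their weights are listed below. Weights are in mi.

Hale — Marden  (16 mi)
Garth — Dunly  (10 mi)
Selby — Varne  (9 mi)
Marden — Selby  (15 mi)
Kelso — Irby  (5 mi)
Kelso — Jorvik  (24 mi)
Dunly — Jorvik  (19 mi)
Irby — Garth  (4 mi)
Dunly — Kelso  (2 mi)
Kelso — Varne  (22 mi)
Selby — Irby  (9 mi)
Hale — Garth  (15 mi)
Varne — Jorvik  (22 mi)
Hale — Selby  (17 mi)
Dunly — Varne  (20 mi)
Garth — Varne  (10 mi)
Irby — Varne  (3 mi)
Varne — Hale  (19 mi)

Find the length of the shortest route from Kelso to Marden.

Enumerating some paths:
Kelso–Irby–Selby–Marden: 5+9+15 = 29
Kelso–Irby–Varne–Selby–Marden: 5+3+9+15 = 32
Cheapest is Kelso–Irby–Selby–Marden at 29 mi.

29 mi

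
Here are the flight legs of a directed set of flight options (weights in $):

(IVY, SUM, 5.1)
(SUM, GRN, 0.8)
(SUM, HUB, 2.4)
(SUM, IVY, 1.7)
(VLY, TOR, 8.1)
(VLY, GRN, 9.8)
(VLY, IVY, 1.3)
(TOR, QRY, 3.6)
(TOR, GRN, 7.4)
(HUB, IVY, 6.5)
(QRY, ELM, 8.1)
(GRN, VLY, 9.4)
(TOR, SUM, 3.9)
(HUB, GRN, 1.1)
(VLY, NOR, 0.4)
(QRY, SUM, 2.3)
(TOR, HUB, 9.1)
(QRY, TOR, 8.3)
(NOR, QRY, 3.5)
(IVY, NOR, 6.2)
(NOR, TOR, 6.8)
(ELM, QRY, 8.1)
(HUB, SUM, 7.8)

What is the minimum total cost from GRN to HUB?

Settle nodes by increasing distance from GRN:
GRN: 0
VLY: 9.4  (via GRN)
NOR: 9.8  (via VLY)
IVY: 10.7  (via VLY)
QRY: 13.3  (via NOR)
SUM: 15.6  (via QRY)
TOR: 16.6  (via NOR)
HUB: 18  (via SUM)
Shortest route: GRN → VLY → NOR → QRY → SUM → HUB = $18.

$18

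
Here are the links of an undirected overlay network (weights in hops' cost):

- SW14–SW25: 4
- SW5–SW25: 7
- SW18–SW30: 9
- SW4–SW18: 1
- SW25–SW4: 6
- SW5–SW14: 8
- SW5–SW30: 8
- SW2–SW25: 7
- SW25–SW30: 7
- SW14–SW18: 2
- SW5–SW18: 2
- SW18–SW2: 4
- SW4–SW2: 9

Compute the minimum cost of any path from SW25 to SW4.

Compare a few routes:
SW25 - SW14 - SW18 - SW4: 4+2+1 = 7
SW25 - SW5 - SW18 - SW4: 7+2+1 = 10
SW25 - SW4: 6 = 6
The minimum is 6 hops' cost via SW25 - SW4.

6 hops' cost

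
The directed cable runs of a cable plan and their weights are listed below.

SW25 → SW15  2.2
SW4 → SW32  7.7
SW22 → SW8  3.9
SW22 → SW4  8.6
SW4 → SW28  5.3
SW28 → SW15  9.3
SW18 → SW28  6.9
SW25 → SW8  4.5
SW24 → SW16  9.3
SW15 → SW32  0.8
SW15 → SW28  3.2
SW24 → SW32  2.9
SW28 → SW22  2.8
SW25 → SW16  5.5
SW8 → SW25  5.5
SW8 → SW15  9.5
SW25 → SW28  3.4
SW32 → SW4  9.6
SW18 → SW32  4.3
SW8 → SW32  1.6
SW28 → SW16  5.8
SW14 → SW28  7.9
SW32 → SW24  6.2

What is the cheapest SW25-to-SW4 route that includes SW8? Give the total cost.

15.7

Best SW25 to SW8: SW25–SW8 costing 4.5
Best SW8 to SW4: SW8–SW32–SW4 costing 11.2
Total via SW8: 4.5 + 11.2 = 15.7.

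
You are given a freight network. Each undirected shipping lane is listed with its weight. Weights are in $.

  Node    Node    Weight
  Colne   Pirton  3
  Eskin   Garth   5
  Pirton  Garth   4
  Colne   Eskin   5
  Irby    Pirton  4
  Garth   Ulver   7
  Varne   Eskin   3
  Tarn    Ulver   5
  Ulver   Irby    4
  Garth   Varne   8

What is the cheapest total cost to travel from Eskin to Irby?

$12

Running Dijkstra from Eskin:
Eskin: 0
Varne: 3  (via Eskin)
Garth: 5  (via Eskin)
Colne: 5  (via Eskin)
Pirton: 8  (via Colne)
Ulver: 12  (via Garth)
Irby: 12  (via Pirton)
Shortest route: Eskin → Colne → Pirton → Irby = $12.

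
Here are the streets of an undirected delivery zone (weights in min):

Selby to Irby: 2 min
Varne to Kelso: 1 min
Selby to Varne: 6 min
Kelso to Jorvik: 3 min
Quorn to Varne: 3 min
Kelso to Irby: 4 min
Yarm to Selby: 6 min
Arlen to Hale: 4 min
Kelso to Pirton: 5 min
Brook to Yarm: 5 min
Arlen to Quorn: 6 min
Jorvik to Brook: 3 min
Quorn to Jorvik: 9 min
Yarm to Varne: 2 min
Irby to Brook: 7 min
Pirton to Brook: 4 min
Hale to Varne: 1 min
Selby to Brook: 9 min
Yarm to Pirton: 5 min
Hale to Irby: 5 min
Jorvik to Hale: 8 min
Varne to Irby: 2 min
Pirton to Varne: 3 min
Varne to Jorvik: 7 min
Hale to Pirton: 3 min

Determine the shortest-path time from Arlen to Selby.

Compare a few routes:
Arlen - Hale - Varne - Selby: 4+1+6 = 11
Arlen - Hale - Varne - Irby - Selby: 4+1+2+2 = 9
The minimum is 9 min via Arlen - Hale - Varne - Irby - Selby.

9 min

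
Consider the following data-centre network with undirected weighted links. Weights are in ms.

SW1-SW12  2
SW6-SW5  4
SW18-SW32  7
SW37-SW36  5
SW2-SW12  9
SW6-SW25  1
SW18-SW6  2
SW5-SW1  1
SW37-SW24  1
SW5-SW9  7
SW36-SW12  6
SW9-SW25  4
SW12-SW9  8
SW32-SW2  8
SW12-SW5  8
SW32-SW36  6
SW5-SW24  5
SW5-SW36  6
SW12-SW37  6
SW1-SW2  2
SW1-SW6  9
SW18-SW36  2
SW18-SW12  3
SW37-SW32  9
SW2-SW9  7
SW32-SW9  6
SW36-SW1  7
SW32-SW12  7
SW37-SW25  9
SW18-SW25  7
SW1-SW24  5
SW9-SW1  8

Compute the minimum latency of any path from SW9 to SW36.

9 ms

Settle nodes by increasing distance from SW9:
SW9: 0
SW25: 4  (via SW9)
SW6: 5  (via SW25)
SW32: 6  (via SW9)
SW18: 7  (via SW6)
SW2: 7  (via SW9)
SW5: 7  (via SW9)
SW12: 8  (via SW9)
SW1: 8  (via SW9)
SW36: 9  (via SW18)
Shortest route: SW9 → SW25 → SW6 → SW18 → SW36 = 9 ms.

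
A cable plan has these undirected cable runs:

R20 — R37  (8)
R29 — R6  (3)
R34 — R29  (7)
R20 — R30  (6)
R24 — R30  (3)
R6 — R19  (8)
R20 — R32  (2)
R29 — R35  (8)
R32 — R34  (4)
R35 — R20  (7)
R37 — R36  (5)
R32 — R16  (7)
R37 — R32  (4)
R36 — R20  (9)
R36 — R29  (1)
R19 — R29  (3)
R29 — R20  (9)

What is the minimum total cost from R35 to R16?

16

Running Dijkstra from R35:
R35: 0
R20: 7  (via R35)
R29: 8  (via R35)
R36: 9  (via R29)
R32: 9  (via R20)
R19: 11  (via R29)
R6: 11  (via R29)
R37: 13  (via R32)
R34: 13  (via R32)
R30: 13  (via R20)
R24: 16  (via R30)
R16: 16  (via R32)
Shortest route: R35 → R20 → R32 → R16 = 16.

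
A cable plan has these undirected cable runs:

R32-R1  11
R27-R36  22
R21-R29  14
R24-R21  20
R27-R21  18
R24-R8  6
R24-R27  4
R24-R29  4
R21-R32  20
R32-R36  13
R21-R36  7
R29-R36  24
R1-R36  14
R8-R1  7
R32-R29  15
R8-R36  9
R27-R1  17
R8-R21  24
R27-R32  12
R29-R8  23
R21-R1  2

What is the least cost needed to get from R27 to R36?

Enumerating some paths:
R27–R36: 22 = 22
R27–R24–R8–R36: 4+6+9 = 19
R27–R32–R36: 12+13 = 25
Cheapest is R27–R24–R8–R36 at 19.

19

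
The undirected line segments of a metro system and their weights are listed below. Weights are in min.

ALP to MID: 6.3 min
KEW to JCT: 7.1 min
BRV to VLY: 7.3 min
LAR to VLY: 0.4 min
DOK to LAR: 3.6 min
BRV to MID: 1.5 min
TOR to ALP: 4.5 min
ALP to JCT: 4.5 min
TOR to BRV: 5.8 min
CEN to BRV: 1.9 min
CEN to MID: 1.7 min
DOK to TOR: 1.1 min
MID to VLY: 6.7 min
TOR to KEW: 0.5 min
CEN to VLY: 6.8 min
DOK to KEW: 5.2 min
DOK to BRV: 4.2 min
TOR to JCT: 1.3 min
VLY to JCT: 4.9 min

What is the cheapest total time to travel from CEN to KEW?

7.7 min

Running Dijkstra from CEN:
CEN: 0
MID: 1.7  (via CEN)
BRV: 1.9  (via CEN)
DOK: 6.1  (via BRV)
VLY: 6.8  (via CEN)
LAR: 7.2  (via VLY)
TOR: 7.2  (via DOK)
KEW: 7.7  (via TOR)
Shortest route: CEN → BRV → DOK → TOR → KEW = 7.7 min.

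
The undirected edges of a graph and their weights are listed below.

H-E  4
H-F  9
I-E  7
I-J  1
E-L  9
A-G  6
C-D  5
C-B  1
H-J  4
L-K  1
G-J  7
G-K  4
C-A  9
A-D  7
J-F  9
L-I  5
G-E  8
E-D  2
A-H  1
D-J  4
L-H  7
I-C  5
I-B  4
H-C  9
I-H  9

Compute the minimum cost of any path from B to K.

10

Compare a few routes:
B–C–I–L–K: 1+5+5+1 = 12
B–I–L–K: 4+5+1 = 10
B–I–J–G–K: 4+1+7+4 = 16
Cheapest is B–I–L–K at 10.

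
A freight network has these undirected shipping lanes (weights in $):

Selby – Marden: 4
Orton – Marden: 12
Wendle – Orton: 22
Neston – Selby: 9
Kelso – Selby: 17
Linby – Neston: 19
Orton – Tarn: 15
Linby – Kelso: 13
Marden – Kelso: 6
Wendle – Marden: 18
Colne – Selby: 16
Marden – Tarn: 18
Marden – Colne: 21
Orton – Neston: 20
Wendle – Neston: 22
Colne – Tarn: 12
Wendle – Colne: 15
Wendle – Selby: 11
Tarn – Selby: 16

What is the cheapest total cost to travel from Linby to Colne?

$39

Shortest distances from Linby:
Linby: 0
Kelso: 13  (via Linby)
Neston: 19  (via Linby)
Marden: 19  (via Kelso)
Selby: 23  (via Marden)
Orton: 31  (via Marden)
Wendle: 34  (via Selby)
Tarn: 37  (via Marden)
Colne: 39  (via Selby)
Shortest route: Linby → Kelso → Marden → Selby → Colne = $39.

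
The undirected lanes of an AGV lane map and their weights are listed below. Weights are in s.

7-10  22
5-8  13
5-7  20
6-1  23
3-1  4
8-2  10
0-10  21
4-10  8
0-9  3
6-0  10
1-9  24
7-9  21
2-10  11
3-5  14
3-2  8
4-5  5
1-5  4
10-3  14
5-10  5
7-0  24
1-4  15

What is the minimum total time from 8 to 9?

41 s

Settle nodes by increasing distance from 8:
8: 0
2: 10  (via 8)
5: 13  (via 8)
1: 17  (via 5)
3: 18  (via 2)
4: 18  (via 5)
10: 18  (via 5)
7: 33  (via 5)
0: 39  (via 10)
6: 40  (via 1)
9: 41  (via 1)
Shortest route: 8–5–1–9 = 41 s.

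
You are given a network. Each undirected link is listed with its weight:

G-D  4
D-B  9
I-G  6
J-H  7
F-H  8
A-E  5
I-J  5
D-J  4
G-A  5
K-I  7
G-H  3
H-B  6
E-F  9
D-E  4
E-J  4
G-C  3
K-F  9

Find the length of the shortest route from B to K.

Shortest distances from B:
B: 0
H: 6  (via B)
D: 9  (via B)
G: 9  (via H)
C: 12  (via G)
E: 13  (via D)
J: 13  (via H)
A: 14  (via G)
F: 14  (via H)
I: 15  (via G)
K: 22  (via I)
Shortest route: B → H → G → I → K = 22.

22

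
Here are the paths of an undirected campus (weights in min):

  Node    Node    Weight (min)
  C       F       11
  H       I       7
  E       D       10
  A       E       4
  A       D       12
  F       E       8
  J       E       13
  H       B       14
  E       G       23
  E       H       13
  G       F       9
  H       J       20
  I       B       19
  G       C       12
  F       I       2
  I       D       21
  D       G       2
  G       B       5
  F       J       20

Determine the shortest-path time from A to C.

23 min

Candidate routes:
A–E–F–C: 4+8+11 = 23
A–D–G–C: 12+2+12 = 26
A–E–D–G–C: 4+10+2+12 = 28
Cheapest is A–E–F–C at 23 min.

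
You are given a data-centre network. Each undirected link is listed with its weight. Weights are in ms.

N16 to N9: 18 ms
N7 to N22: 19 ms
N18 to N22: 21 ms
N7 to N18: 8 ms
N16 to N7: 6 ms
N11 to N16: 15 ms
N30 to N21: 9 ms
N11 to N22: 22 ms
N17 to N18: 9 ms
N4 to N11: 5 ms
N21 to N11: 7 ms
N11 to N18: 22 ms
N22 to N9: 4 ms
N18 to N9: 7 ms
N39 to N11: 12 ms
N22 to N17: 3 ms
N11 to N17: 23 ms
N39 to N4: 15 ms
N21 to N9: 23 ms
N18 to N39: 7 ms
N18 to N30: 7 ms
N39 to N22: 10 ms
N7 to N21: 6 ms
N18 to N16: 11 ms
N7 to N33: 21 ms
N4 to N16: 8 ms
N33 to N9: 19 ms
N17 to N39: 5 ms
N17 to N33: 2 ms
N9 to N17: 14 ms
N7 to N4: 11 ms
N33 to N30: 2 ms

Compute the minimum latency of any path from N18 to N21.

Shortest distances from N18:
N18: 0
N30: 7  (via N18)
N39: 7  (via N18)
N9: 7  (via N18)
N7: 8  (via N18)
N17: 9  (via N18)
N33: 9  (via N30)
N22: 11  (via N9)
N16: 11  (via N18)
N21: 14  (via N7)
Shortest route: N18 → N7 → N21 = 14 ms.

14 ms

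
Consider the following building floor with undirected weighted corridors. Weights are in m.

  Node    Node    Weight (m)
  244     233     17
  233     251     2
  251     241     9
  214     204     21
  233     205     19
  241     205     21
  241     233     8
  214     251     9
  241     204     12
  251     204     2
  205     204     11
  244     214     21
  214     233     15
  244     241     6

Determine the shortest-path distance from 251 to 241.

9 m

Enumerating some paths:
251 - 241: 9 = 9
251 - 233 - 241: 2+8 = 10
The minimum is 9 m via 251 - 241.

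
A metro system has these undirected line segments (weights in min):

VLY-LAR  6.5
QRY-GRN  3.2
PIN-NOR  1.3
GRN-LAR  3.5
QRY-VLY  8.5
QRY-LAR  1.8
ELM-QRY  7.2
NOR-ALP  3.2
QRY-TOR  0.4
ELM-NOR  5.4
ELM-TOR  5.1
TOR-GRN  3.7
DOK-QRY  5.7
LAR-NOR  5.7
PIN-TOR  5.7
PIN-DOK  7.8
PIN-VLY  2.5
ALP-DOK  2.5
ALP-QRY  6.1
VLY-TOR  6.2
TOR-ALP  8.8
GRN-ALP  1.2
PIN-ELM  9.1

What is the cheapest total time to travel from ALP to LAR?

4.7 min

Compare a few routes:
ALP–GRN–QRY–LAR: 1.2+3.2+1.8 = 6.2
ALP–GRN–LAR: 1.2+3.5 = 4.7
Cheapest is ALP–GRN–LAR at 4.7 min.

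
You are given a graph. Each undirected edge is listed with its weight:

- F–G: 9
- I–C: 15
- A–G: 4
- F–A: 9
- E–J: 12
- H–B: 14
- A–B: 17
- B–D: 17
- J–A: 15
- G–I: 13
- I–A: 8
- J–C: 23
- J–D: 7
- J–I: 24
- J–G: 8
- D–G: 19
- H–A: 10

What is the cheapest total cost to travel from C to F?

Running Dijkstra from C:
C: 0
I: 15  (via C)
A: 23  (via I)
J: 23  (via C)
G: 27  (via A)
D: 30  (via J)
F: 32  (via A)
Shortest route: C–I–A–F = 32.

32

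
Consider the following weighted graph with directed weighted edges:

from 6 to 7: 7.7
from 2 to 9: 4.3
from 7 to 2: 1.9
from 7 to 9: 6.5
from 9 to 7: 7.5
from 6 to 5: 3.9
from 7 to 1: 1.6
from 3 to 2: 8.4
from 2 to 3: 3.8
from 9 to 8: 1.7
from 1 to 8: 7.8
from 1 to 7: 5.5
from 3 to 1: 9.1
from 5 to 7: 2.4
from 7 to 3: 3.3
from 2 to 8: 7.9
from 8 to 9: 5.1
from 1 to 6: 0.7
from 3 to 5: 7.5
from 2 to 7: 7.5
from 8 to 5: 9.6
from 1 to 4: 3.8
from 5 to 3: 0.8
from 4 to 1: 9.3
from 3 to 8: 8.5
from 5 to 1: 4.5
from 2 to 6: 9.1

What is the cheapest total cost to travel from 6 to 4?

Running Dijkstra from 6:
6: 0
5: 3.9  (via 6)
3: 4.7  (via 5)
7: 6.3  (via 5)
1: 7.9  (via 7)
2: 8.2  (via 7)
4: 11.7  (via 1)
Shortest route: 6–5–7–1–4 = 11.7.

11.7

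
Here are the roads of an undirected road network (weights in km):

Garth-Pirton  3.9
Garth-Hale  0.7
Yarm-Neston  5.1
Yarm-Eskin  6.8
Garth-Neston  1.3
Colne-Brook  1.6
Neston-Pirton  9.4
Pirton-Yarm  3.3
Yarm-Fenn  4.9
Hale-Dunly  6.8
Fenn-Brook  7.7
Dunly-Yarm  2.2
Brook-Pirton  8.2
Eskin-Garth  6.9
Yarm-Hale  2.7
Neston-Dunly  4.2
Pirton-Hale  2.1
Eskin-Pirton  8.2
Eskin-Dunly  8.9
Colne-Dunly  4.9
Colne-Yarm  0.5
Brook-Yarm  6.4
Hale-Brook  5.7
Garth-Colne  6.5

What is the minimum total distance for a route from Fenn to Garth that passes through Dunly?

12.6 km

Best Fenn to Dunly: Fenn → Yarm → Dunly costing 7.1
Best Dunly to Garth: Dunly → Neston → Garth costing 5.5
Total via Dunly: 7.1 + 5.5 = 12.6 km.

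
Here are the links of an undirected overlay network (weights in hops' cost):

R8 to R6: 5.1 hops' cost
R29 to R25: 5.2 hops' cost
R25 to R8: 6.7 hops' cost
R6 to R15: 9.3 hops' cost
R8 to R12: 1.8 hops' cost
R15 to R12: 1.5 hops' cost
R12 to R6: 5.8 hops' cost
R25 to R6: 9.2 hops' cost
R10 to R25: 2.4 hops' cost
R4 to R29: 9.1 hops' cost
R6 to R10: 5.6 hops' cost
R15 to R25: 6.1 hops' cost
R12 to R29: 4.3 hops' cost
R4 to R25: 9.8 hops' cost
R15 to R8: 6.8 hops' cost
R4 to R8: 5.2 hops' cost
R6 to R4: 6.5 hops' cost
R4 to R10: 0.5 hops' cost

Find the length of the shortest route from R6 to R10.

Running Dijkstra from R6:
R6: 0
R8: 5.1  (via R6)
R10: 5.6  (via R6)
Shortest route: R6 → R10 = 5.6 hops' cost.

5.6 hops' cost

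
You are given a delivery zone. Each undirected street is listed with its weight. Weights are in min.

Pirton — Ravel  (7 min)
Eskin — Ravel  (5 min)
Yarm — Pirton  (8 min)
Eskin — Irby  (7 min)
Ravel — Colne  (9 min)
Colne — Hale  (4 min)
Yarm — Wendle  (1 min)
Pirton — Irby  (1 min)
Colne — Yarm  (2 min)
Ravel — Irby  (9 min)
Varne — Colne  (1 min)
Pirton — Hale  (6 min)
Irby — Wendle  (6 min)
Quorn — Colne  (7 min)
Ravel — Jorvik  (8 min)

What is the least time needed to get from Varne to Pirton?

11 min

Running Dijkstra from Varne:
Varne: 0
Colne: 1  (via Varne)
Yarm: 3  (via Colne)
Wendle: 4  (via Yarm)
Hale: 5  (via Colne)
Quorn: 8  (via Colne)
Ravel: 10  (via Colne)
Irby: 10  (via Wendle)
Pirton: 11  (via Yarm)
Shortest route: Varne–Colne–Yarm–Pirton = 11 min.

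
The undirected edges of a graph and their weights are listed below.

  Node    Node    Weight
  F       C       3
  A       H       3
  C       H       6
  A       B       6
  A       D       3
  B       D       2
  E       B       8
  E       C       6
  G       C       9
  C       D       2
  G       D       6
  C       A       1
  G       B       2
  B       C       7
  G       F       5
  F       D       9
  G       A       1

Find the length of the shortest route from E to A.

Running Dijkstra from E:
E: 0
C: 6  (via E)
A: 7  (via C)
Shortest route: E–C–A = 7.

7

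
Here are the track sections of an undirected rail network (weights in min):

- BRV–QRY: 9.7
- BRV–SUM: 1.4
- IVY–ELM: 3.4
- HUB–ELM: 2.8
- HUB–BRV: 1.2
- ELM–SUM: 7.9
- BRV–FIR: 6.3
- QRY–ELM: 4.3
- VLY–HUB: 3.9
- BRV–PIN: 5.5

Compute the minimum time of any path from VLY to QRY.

Compare a few routes:
VLY–HUB–ELM–QRY: 3.9+2.8+4.3 = 11
VLY–HUB–BRV–QRY: 3.9+1.2+9.7 = 14.8
Cheapest is VLY–HUB–ELM–QRY at 11 min.

11 min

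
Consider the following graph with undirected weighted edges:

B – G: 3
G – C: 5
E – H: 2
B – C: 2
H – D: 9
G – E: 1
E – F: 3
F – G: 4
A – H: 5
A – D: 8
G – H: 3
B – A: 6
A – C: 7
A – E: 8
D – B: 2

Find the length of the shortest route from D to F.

Settle nodes by increasing distance from D:
D: 0
B: 2  (via D)
C: 4  (via B)
G: 5  (via B)
E: 6  (via G)
A: 8  (via D)
H: 8  (via G)
F: 9  (via G)
Shortest route: D–B–G–F = 9.

9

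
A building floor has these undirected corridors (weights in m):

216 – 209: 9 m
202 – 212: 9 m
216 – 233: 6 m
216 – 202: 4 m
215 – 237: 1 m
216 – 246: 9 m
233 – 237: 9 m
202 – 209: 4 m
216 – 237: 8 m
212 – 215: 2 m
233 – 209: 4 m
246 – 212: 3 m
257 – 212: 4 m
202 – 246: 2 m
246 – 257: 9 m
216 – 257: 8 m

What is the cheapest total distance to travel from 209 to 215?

11 m

Running Dijkstra from 209:
209: 0
202: 4  (via 209)
233: 4  (via 209)
246: 6  (via 202)
216: 8  (via 202)
212: 9  (via 246)
215: 11  (via 212)
Shortest route: 209 → 202 → 246 → 212 → 215 = 11 m.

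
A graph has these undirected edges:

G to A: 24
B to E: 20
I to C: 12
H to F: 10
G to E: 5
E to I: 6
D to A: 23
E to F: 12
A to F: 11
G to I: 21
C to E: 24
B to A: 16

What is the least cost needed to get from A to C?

Settle nodes by increasing distance from A:
A: 0
F: 11  (via A)
B: 16  (via A)
H: 21  (via F)
D: 23  (via A)
E: 23  (via F)
G: 24  (via A)
I: 29  (via E)
C: 41  (via I)
Shortest route: A–F–E–I–C = 41.

41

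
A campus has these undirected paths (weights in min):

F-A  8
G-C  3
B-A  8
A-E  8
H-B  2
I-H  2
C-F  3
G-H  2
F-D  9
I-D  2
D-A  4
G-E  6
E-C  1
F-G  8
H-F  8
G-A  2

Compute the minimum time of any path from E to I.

Compare a few routes:
E → G → A → D → I: 6+2+4+2 = 14
E → C → G → H → I: 1+3+2+2 = 8
E → C → G → A → D → I: 1+3+2+4+2 = 12
E → G → H → I: 6+2+2 = 10
Cheapest is E → C → G → H → I at 8 min.

8 min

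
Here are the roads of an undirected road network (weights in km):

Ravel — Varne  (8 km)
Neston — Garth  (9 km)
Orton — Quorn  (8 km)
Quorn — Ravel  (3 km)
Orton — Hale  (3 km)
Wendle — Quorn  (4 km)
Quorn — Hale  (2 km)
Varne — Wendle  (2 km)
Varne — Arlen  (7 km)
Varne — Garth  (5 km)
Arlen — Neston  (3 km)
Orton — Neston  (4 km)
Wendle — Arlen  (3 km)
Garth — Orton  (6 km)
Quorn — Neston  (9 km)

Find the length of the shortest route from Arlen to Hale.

9 km

Settle nodes by increasing distance from Arlen:
Arlen: 0
Neston: 3  (via Arlen)
Wendle: 3  (via Arlen)
Varne: 5  (via Wendle)
Orton: 7  (via Neston)
Quorn: 7  (via Wendle)
Hale: 9  (via Quorn)
Shortest route: Arlen–Wendle–Quorn–Hale = 9 km.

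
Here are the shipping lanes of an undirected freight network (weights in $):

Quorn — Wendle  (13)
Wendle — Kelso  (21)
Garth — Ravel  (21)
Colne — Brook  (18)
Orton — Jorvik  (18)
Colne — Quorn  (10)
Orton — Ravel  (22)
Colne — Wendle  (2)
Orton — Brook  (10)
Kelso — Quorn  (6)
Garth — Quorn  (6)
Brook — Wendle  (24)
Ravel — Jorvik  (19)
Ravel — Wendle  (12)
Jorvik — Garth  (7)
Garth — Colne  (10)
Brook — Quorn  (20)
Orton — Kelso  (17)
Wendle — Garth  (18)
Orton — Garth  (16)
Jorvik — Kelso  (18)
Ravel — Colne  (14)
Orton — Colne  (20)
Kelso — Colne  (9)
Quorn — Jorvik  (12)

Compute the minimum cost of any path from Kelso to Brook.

Running Dijkstra from Kelso:
Kelso: 0
Quorn: 6  (via Kelso)
Colne: 9  (via Kelso)
Wendle: 11  (via Colne)
Garth: 12  (via Quorn)
Orton: 17  (via Kelso)
Jorvik: 18  (via Kelso)
Ravel: 23  (via Colne)
Brook: 26  (via Quorn)
Shortest route: Kelso → Quorn → Brook = $26.

$26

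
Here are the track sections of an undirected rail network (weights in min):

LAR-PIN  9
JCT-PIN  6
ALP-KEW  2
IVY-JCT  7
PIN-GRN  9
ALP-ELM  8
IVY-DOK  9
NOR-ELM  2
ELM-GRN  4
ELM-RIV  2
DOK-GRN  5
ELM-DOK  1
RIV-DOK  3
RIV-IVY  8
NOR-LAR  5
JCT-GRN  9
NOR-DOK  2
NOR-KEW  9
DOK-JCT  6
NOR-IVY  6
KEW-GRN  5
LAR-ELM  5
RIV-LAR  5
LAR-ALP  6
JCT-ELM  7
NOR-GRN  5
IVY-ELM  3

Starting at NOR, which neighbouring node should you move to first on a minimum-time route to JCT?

Candidate routes:
NOR → ELM → DOK → JCT: 2+1+6 = 9
NOR → ELM → JCT: 2+7 = 9
NOR → DOK → JCT: 2+6 = 8
Cheapest is NOR → DOK → JCT at 8 min.
So from NOR the first move is to DOK.

DOK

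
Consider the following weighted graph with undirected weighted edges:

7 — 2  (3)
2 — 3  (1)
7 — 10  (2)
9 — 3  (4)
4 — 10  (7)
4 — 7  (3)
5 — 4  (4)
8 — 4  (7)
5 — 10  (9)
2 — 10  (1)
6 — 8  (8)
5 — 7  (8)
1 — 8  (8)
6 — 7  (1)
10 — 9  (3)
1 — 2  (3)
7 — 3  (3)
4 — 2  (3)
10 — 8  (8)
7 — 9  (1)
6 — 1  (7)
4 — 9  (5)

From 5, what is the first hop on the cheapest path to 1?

Candidate routes:
5 → 4 → 2 → 1: 4+3+3 = 10
5 → 4 → 7 → 10 → 2 → 1: 4+3+2+1+3 = 13
Cheapest is 5 → 4 → 2 → 1 at 10.
So from 5 the first move is to 4.

4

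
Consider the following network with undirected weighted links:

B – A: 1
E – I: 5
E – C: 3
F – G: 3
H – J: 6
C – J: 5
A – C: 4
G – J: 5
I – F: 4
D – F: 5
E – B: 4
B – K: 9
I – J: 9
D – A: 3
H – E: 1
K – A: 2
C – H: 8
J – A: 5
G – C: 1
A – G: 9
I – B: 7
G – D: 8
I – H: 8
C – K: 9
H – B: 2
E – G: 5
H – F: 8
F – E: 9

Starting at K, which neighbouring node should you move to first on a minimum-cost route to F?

Enumerating some paths:
K → A → D → F: 2+3+5 = 10
K → A → B → H → F: 2+1+2+8 = 13
K → C → G → F: 9+1+3 = 13
The minimum is 10 via K → A → D → F.
So from K the first move is to A.

A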